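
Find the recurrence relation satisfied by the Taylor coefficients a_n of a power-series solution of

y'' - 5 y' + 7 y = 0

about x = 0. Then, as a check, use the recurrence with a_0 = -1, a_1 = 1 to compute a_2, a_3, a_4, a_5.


Substitute y = sum_n a_n x^n.
y''(x) has coefficient (n+2)(n+1) a_{n+2} at x^n;
-5 y'(x) has coefficient -5 (n+1) a_{n+1} at x^n;
7 y(x) has coefficient 7 a_n at x^n.
Matching x^n: (n+2)(n+1) a_{n+2} - 5 (n+1) a_{n+1} + 7 a_n = 0.
Thus a_{n+2} = [5 (n+1) a_{n+1} - 7 a_n] / ((n+1)(n+2)).

Check with a_0 = -1, a_1 = 1 (apply the recurrence for n = 0, 1, 2, 3): a_0 = -1, a_1 = 1, a_2 = 6, a_3 = 53/6, a_4 = 181/24, a_5 = 89/20.

a_(n+2) = [5 (n+1) a_(n+1) - 7 a_n] / ((n+1)(n+2)); check: a_0 = -1, a_1 = 1, a_2 = 6, a_3 = 53/6, a_4 = 181/24, a_5 = 89/20


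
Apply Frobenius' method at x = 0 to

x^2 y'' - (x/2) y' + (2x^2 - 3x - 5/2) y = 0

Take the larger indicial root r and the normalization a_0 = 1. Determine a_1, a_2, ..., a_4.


Write in Frobenius form y'' + (p(x)/x) y' + (q(x)/x^2) y = 0:
  p(x) = -1/2,  q(x) = 2x^2 - 3x - 5/2.
Indicial equation: r(r-1) + (-1/2) r + (-5/2) = 0 -> roots r_1 = 5/2, r_2 = -1.
Take r = r_1 = 5/2. Let y(x) = x^r sum_{n>=0} a_n x^n with a_0 = 1.
Substitute y = x^r sum a_n x^n and match x^{r+n}. The recurrence is
  D(n) a_n - 3 a_{n-1} + 2 a_{n-2} = 0,  where D(n) = (r+n)(r+n-1) + (-1/2)(r+n) + (-5/2).
  a_n = [3 a_{n-1} - 2 a_{n-2}] / D(n).
Since the indicial polynomial factors as (r - r_1)(r - r_2), D(n) = (r_1 + n - r_1)(r_1 + n - r_2) = n(n + 7/2).
Evaluating step by step (a_0 = 1):
  n = 1: D(1) = 1(1 + 7/2) = 9/2; numerator = 3(1) = 3; a_1 = (3)/(9/2) = 2/3
  n = 2: D(2) = 2(2 + 7/2) = 11; numerator = 3(2/3) - 2(1) = 0; a_2 = (0)/(11) = 0
  n = 3: D(3) = 3(3 + 7/2) = 39/2; numerator = 3(0) - 2(2/3) = -4/3; a_3 = (-4/3)/(39/2) = -8/117
  n = 4: D(4) = 4(4 + 7/2) = 30; numerator = 3(-8/117) - 2(0) = -8/39; a_4 = (-8/39)/(30) = -4/585

r = 5/2; a_0 = 1; a_1 = 2/3; a_2 = 0; a_3 = -8/117; a_4 = -4/585


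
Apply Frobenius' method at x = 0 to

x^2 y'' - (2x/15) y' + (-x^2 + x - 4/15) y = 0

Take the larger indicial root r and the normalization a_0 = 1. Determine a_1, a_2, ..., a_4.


Write in Frobenius form y'' + (p(x)/x) y' + (q(x)/x^2) y = 0:
  p(x) = -2/15,  q(x) = -x^2 + x - 4/15.
Indicial equation: r(r-1) + (-2/15) r + (-4/15) = 0 -> roots r_1 = 4/3, r_2 = -1/5.
Take r = r_1 = 4/3. Let y(x) = x^r sum_{n>=0} a_n x^n with a_0 = 1.
Substitute y = x^r sum a_n x^n and match x^{r+n}. The recurrence is
  D(n) a_n + 1 a_{n-1} - 1 a_{n-2} = 0,  where D(n) = (r+n)(r+n-1) + (-2/15)(r+n) + (-4/15).
  a_n = [-1 a_{n-1} + 1 a_{n-2}] / D(n).
Since the indicial polynomial factors as (r - r_1)(r - r_2), D(n) = (r_1 + n - r_1)(r_1 + n - r_2) = n(n + 23/15).
Evaluating step by step (a_0 = 1):
  n = 1: D(1) = 1(1 + 23/15) = 38/15; numerator = -1(1) = -1; a_1 = (-1)/(38/15) = -15/38
  n = 2: D(2) = 2(2 + 23/15) = 106/15; numerator = -1(-15/38) + 1(1) = 53/38; a_2 = (53/38)/(106/15) = 15/76
  n = 3: D(3) = 3(3 + 23/15) = 68/5; numerator = -1(15/76) + 1(-15/38) = -45/76; a_3 = (-45/76)/(68/5) = -225/5168
  n = 4: D(4) = 4(4 + 23/15) = 332/15; numerator = -1(-225/5168) + 1(15/76) = 1245/5168; a_4 = (1245/5168)/(332/15) = 225/20672

r = 4/3; a_0 = 1; a_1 = -15/38; a_2 = 15/76; a_3 = -225/5168; a_4 = 225/20672


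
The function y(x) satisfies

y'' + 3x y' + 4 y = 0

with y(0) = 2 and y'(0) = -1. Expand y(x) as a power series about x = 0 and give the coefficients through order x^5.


Ansatz: y(x) = sum_{n>=0} a_n x^n, so y'(x) = sum_{n>=1} n a_n x^(n-1) and y''(x) = sum_{n>=2} n(n-1) a_n x^(n-2).
Substitute into P(x) y'' + Q(x) y' + R(x) y = 0 with P(x) = 1, Q(x) = 3x, R(x) = 4, and match powers of x.
Initial conditions: a_0 = 2, a_1 = -1.
Setting the coefficient of each power of x to zero and solving order by order (substituting the coefficients already found):
  x^0: 2 a_2 + 4 a_0 = 0  ->  2 a_2 = -4 a_0 = -8  ->  a_2 = -4
  x^1: 6 a_3 + 7 a_1 = 0  ->  6 a_3 = -7 a_1 = 7  ->  a_3 = 7/6
  x^2: 12 a_4 + 10 a_2 = 0  ->  12 a_4 = -10 a_2 = 40  ->  a_4 = 10/3
  x^3: 20 a_5 + 13 a_3 = 0  ->  20 a_5 = -13 a_3 = -91/6  ->  a_5 = -91/120
Truncated series: y(x) = 2 - x - 4 x^2 + (7/6) x^3 + (10/3) x^4 - (91/120) x^5 + O(x^6).

a_0 = 2; a_1 = -1; a_2 = -4; a_3 = 7/6; a_4 = 10/3; a_5 = -91/120


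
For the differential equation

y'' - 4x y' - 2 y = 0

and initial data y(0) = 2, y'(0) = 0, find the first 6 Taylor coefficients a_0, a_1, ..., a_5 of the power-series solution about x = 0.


Ansatz: y(x) = sum_{n>=0} a_n x^n, so y'(x) = sum_{n>=1} n a_n x^(n-1) and y''(x) = sum_{n>=2} n(n-1) a_n x^(n-2).
Substitute into P(x) y'' + Q(x) y' + R(x) y = 0 with P(x) = 1, Q(x) = -4x, R(x) = -2, and match powers of x.
Initial conditions: a_0 = 2, a_1 = 0.
Setting the coefficient of each power of x to zero and solving order by order (substituting the coefficients already found):
  x^0: 2 a_2 - 2 a_0 = 0  ->  2 a_2 = 2 a_0 = 4  ->  a_2 = 2
  x^1: 6 a_3 - 6 a_1 = 0  ->  6 a_3 = 6 a_1 = 0  ->  a_3 = 0
  x^2: 12 a_4 - 10 a_2 = 0  ->  12 a_4 = 10 a_2 = 20  ->  a_4 = 5/3
  x^3: 20 a_5 - 14 a_3 = 0  ->  20 a_5 = 14 a_3 = 0  ->  a_5 = 0
Truncated series: y(x) = 2 + 2 x^2 + (5/3) x^4 + O(x^6).

a_0 = 2; a_1 = 0; a_2 = 2; a_3 = 0; a_4 = 5/3; a_5 = 0


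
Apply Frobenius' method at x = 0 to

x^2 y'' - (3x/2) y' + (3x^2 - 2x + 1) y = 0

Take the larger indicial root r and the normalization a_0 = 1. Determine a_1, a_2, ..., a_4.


Write in Frobenius form y'' + (p(x)/x) y' + (q(x)/x^2) y = 0:
  p(x) = -3/2,  q(x) = 3x^2 - 2x + 1.
Indicial equation: r(r-1) + (-3/2) r + (1) = 0 -> roots r_1 = 2, r_2 = 1/2.
Take r = r_1 = 2. Let y(x) = x^r sum_{n>=0} a_n x^n with a_0 = 1.
Substitute y = x^r sum a_n x^n and match x^{r+n}. The recurrence is
  D(n) a_n - 2 a_{n-1} + 3 a_{n-2} = 0,  where D(n) = (r+n)(r+n-1) + (-3/2)(r+n) + (1).
  a_n = [2 a_{n-1} - 3 a_{n-2}] / D(n).
Since the indicial polynomial factors as (r - r_1)(r - r_2), D(n) = (r_1 + n - r_1)(r_1 + n - r_2) = n(n + 3/2).
Evaluating step by step (a_0 = 1):
  n = 1: D(1) = 1(1 + 3/2) = 5/2; numerator = 2(1) = 2; a_1 = (2)/(5/2) = 4/5
  n = 2: D(2) = 2(2 + 3/2) = 7; numerator = 2(4/5) - 3(1) = -7/5; a_2 = (-7/5)/(7) = -1/5
  n = 3: D(3) = 3(3 + 3/2) = 27/2; numerator = 2(-1/5) - 3(4/5) = -14/5; a_3 = (-14/5)/(27/2) = -28/135
  n = 4: D(4) = 4(4 + 3/2) = 22; numerator = 2(-28/135) - 3(-1/5) = 5/27; a_4 = (5/27)/(22) = 5/594

r = 2; a_0 = 1; a_1 = 4/5; a_2 = -1/5; a_3 = -28/135; a_4 = 5/594


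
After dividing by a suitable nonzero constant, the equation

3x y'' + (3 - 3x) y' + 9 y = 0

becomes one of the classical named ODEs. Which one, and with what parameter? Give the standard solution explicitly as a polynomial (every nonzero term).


All three coefficients share the factor 3; dividing through by 3 gives  x y'' + (1 - x) y' + 3 y = 0.
This matches the Laguerre equation x y'' + (1 - x) y' + n y = 0 with n = 3; the polynomial solution is L_3(x).
With y = sum_k a_k x^k, matching x^k gives (k+1)k a_{k+1} + (k+1) a_{k+1} - k a_k + n a_k = 0, i.e. (k+1)^2 a_{k+1} = (k - n) a_k = (k - 3) a_k. The right side vanishes at k = 3, so the series terminates at degree 3.
Standard normalization L_n(0) = 1 gives a_0 = 1. Work upward with a_{k+1} = (k - 3) a_k / (k+1)^2:
  a_1 = (0 - 3)(1) / 1^2 = -3/1 = -3
  a_2 = (1 - 3)(-3) / 2^2 = 6/4 = 3/2
  a_3 = (2 - 3)(3/2) / 3^2 = (-3/2)/9 = -1/6
Hence L_3(x) = -x^3/6 + 3 x^2/2 - 3 x + 1.

L_3(x); series = -x^3/6 + 3 x^2/2 - 3 x + 1


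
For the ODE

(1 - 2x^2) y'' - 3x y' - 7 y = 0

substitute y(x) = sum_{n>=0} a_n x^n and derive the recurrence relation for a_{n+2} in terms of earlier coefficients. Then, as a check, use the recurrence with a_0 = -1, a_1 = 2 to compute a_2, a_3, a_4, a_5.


Substitute y = sum_n a_n x^n.
(1 - 2 x^2) y'' contributes (n+2)(n+1) a_{n+2} - 2 n(n-1) a_n at x^n.
-3 x y'(x) contributes -3 n a_n at x^n.
-7 y(x) contributes -7 a_n at x^n.
Matching x^n: (n+2)(n+1) a_{n+2} + (-2 n(n-1) - 3 n - 7) a_n = 0.
Thus a_{n+2} = (2 n(n-1) + 3 n + 7) / ((n+1)(n+2)) * a_n.

Check with a_0 = -1, a_1 = 2 (apply the recurrence for n = 0, 1, 2, 3): a_0 = -1, a_1 = 2, a_2 = -7/2, a_3 = 10/3, a_4 = -119/24, a_5 = 14/3.

a_(n+2) = (2 n(n-1) + 3 n + 7) / ((n+1)(n+2)) * a_n; check: a_0 = -1, a_1 = 2, a_2 = -7/2, a_3 = 10/3, a_4 = -119/24, a_5 = 14/3


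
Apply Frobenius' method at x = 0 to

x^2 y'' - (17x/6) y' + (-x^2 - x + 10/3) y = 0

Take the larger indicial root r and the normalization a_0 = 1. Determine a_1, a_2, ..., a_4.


Write in Frobenius form y'' + (p(x)/x) y' + (q(x)/x^2) y = 0:
  p(x) = -17/6,  q(x) = -x^2 - x + 10/3.
Indicial equation: r(r-1) + (-17/6) r + (10/3) = 0 -> roots r_1 = 5/2, r_2 = 4/3.
Take r = r_1 = 5/2. Let y(x) = x^r sum_{n>=0} a_n x^n with a_0 = 1.
Substitute y = x^r sum a_n x^n and match x^{r+n}. The recurrence is
  D(n) a_n - 1 a_{n-1} - 1 a_{n-2} = 0,  where D(n) = (r+n)(r+n-1) + (-17/6)(r+n) + (10/3).
  a_n = [1 a_{n-1} + 1 a_{n-2}] / D(n).
Since the indicial polynomial factors as (r - r_1)(r - r_2), D(n) = (r_1 + n - r_1)(r_1 + n - r_2) = n(n + 7/6).
Evaluating step by step (a_0 = 1):
  n = 1: D(1) = 1(1 + 7/6) = 13/6; numerator = 1(1) = 1; a_1 = (1)/(13/6) = 6/13
  n = 2: D(2) = 2(2 + 7/6) = 19/3; numerator = 1(6/13) + 1(1) = 19/13; a_2 = (19/13)/(19/3) = 3/13
  n = 3: D(3) = 3(3 + 7/6) = 25/2; numerator = 1(3/13) + 1(6/13) = 9/13; a_3 = (9/13)/(25/2) = 18/325
  n = 4: D(4) = 4(4 + 7/6) = 62/3; numerator = 1(18/325) + 1(3/13) = 93/325; a_4 = (93/325)/(62/3) = 9/650

r = 5/2; a_0 = 1; a_1 = 6/13; a_2 = 3/13; a_3 = 18/325; a_4 = 9/650


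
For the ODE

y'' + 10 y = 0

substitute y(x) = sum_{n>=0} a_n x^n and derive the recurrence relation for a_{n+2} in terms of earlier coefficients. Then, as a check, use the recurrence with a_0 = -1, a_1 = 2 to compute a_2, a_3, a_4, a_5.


Substitute y = sum_n a_n x^n into y'' + (const) y = 0.
y''(x) = sum_{n>=0} (n+2)(n+1) a_{n+2} x^n.
The ODE becomes sum_n [(n+2)(n+1) a_{n+2} + 10 a_n] x^n = 0.
Setting each coefficient to zero gives the recurrence:
  (n+2)(n+1) a_{n+2} + 10 a_n = 0,
  a_{n+2} = -10 / ((n+1)(n+2)) a_n.

Check with a_0 = -1, a_1 = 2 (apply the recurrence for n = 0, 1, 2, 3): a_0 = -1, a_1 = 2, a_2 = 5, a_3 = -10/3, a_4 = -25/6, a_5 = 5/3.

a_{n+2} = -10/((n+1)(n+2)) * a_n; check: a_0 = -1, a_1 = 2, a_2 = 5, a_3 = -10/3, a_4 = -25/6, a_5 = 5/3


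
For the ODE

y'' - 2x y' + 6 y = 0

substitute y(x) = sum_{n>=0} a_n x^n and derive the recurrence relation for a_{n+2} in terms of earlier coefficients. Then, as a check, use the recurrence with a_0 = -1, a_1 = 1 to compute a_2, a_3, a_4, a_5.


Substitute y = sum_n a_n x^n.
y''(x) has coefficient (n+2)(n+1) a_{n+2} at x^n;
-2 x y'(x) has coefficient -2 n a_n at x^n (shift);
6 y(x) has coefficient 6 a_n at x^n.
Matching x^n: (n+2)(n+1) a_{n+2} + (-2n + 6) a_n = 0.
Thus a_{n+2} = (2n - 6) / ((n+1)(n+2)) * a_n.

Check with a_0 = -1, a_1 = 1 (apply the recurrence for n = 0, 1, 2, 3): a_0 = -1, a_1 = 1, a_2 = 3, a_3 = -2/3, a_4 = -1/2, a_5 = 0.

a_(n+2) = (2n - 6) / ((n+1)(n+2)) * a_n; check: a_0 = -1, a_1 = 1, a_2 = 3, a_3 = -2/3, a_4 = -1/2, a_5 = 0


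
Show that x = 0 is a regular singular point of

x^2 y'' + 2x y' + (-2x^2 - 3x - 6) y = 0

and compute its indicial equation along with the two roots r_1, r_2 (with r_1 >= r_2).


Divide by x^2 to reach normal form y'' + P_1(x) y' + P_2(x) y = 0 with P_1(x) = 2/x and P_2(x) = -2 - 3/x - 6/x^2.
x = 0 is a singular point because the y'-coefficient 2/x has a pole at x = 0 and the y-coefficient -2 - 3/x - 6/x^2 has a pole at x = 0.
It is a regular singular point because x P_1(x) = p(x) = 2 and x^2 P_2(x) = q(x) = -2x^2 - 3x - 6 are polynomials, hence analytic at x = 0.
p(0) = 2,  q(0) = -6.
Indicial equation: r(r-1) + p(0) r + q(0) = 0, i.e. r^2 + (p(0) - 1) r + q(0) = 0, i.e. r^2 + 1 r - 6 = 0.
Discriminant: (1)^2 - 4(-6) = 25, so r = (-1 ± 5)/2.
Solving: r_1 = 2, r_2 = -3.

indicial: r^2 + 1 r - 6 = 0; roots r_1 = 2, r_2 = -3


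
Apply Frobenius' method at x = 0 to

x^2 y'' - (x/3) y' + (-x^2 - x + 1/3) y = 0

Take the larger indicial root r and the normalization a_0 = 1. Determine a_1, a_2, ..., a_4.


Write in Frobenius form y'' + (p(x)/x) y' + (q(x)/x^2) y = 0:
  p(x) = -1/3,  q(x) = -x^2 - x + 1/3.
Indicial equation: r(r-1) + (-1/3) r + (1/3) = 0 -> roots r_1 = 1, r_2 = 1/3.
Take r = r_1 = 1. Let y(x) = x^r sum_{n>=0} a_n x^n with a_0 = 1.
Substitute y = x^r sum a_n x^n and match x^{r+n}. The recurrence is
  D(n) a_n - 1 a_{n-1} - 1 a_{n-2} = 0,  where D(n) = (r+n)(r+n-1) + (-1/3)(r+n) + (1/3).
  a_n = [1 a_{n-1} + 1 a_{n-2}] / D(n).
Since the indicial polynomial factors as (r - r_1)(r - r_2), D(n) = (r_1 + n - r_1)(r_1 + n - r_2) = n(n + 2/3).
Evaluating step by step (a_0 = 1):
  n = 1: D(1) = 1(1 + 2/3) = 5/3; numerator = 1(1) = 1; a_1 = (1)/(5/3) = 3/5
  n = 2: D(2) = 2(2 + 2/3) = 16/3; numerator = 1(3/5) + 1(1) = 8/5; a_2 = (8/5)/(16/3) = 3/10
  n = 3: D(3) = 3(3 + 2/3) = 11; numerator = 1(3/10) + 1(3/5) = 9/10; a_3 = (9/10)/(11) = 9/110
  n = 4: D(4) = 4(4 + 2/3) = 56/3; numerator = 1(9/110) + 1(3/10) = 21/55; a_4 = (21/55)/(56/3) = 9/440

r = 1; a_0 = 1; a_1 = 3/5; a_2 = 3/10; a_3 = 9/110; a_4 = 9/440


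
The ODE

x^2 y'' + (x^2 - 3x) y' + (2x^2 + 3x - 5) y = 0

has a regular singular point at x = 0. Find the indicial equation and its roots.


Divide by x^2 to reach normal form y'' + P_1(x) y' + P_2(x) y = 0 with P_1(x) = 1 - 3/x and P_2(x) = 2 + 3/x - 5/x^2.
x = 0 is a singular point because the y'-coefficient 1 - 3/x has a pole at x = 0 and the y-coefficient 2 + 3/x - 5/x^2 has a pole at x = 0.
It is a regular singular point because x P_1(x) = p(x) = x - 3 and x^2 P_2(x) = q(x) = 2x^2 + 3x - 5 are polynomials, hence analytic at x = 0.
p(0) = -3,  q(0) = -5.
Indicial equation: r(r-1) + p(0) r + q(0) = 0, i.e. r^2 + (p(0) - 1) r + q(0) = 0, i.e. r^2 - 4 r - 5 = 0.
Discriminant: (-4)^2 - 4(-5) = 36, so r = (4 ± 6)/2.
Solving: r_1 = 5, r_2 = -1.

indicial: r^2 - 4 r - 5 = 0; roots r_1 = 5, r_2 = -1


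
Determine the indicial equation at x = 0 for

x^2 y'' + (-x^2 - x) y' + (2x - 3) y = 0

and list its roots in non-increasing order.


Divide by x^2 to reach normal form y'' + P_1(x) y' + P_2(x) y = 0 with P_1(x) = -1 - 1/x and P_2(x) = 2/x - 3/x^2.
x = 0 is a singular point because the y'-coefficient -1 - 1/x has a pole at x = 0 and the y-coefficient 2/x - 3/x^2 has a pole at x = 0.
It is a regular singular point because x P_1(x) = p(x) = -x - 1 and x^2 P_2(x) = q(x) = 2x - 3 are polynomials, hence analytic at x = 0.
p(0) = -1,  q(0) = -3.
Indicial equation: r(r-1) + p(0) r + q(0) = 0, i.e. r^2 + (p(0) - 1) r + q(0) = 0, i.e. r^2 - 2 r - 3 = 0.
Discriminant: (-2)^2 - 4(-3) = 16, so r = (2 ± 4)/2.
Solving: r_1 = 3, r_2 = -1.

indicial: r^2 - 2 r - 3 = 0; roots r_1 = 3, r_2 = -1


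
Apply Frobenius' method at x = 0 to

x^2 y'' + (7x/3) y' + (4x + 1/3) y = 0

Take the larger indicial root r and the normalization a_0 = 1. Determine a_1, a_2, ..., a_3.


Write in Frobenius form y'' + (p(x)/x) y' + (q(x)/x^2) y = 0:
  p(x) = 7/3,  q(x) = 4x + 1/3.
Indicial equation: r(r-1) + (7/3) r + (1/3) = 0 -> roots r_1 = -1/3, r_2 = -1.
Take r = r_1 = -1/3. Let y(x) = x^r sum_{n>=0} a_n x^n with a_0 = 1.
Substitute y = x^r sum a_n x^n and match x^{r+n}. The recurrence is
  D(n) a_n + 4 a_{n-1} = 0,  where D(n) = (r+n)(r+n-1) + (7/3)(r+n) + (1/3).
  a_n = -4 / D(n) * a_{n-1}.
Since the indicial polynomial factors as (r - r_1)(r - r_2), D(n) = (r_1 + n - r_1)(r_1 + n - r_2) = n(n + 2/3).
Evaluating step by step (a_0 = 1):
  n = 1: D(1) = 1(1 + 2/3) = 5/3; numerator = -4(1) = -4; a_1 = (-4)/(5/3) = -12/5
  n = 2: D(2) = 2(2 + 2/3) = 16/3; numerator = -4(-12/5) = 48/5; a_2 = (48/5)/(16/3) = 9/5
  n = 3: D(3) = 3(3 + 2/3) = 11; numerator = -4(9/5) = -36/5; a_3 = (-36/5)/(11) = -36/55

r = -1/3; a_0 = 1; a_1 = -12/5; a_2 = 9/5; a_3 = -36/55


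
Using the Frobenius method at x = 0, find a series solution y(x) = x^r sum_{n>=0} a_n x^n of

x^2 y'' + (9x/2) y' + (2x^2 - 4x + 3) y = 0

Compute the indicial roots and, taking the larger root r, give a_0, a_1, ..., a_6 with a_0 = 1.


Write in Frobenius form y'' + (p(x)/x) y' + (q(x)/x^2) y = 0:
  p(x) = 9/2,  q(x) = 2x^2 - 4x + 3.
Indicial equation: r(r-1) + (9/2) r + (3) = 0 -> roots r_1 = -3/2, r_2 = -2.
Take r = r_1 = -3/2. Let y(x) = x^r sum_{n>=0} a_n x^n with a_0 = 1.
Substitute y = x^r sum a_n x^n and match x^{r+n}. The recurrence is
  D(n) a_n - 4 a_{n-1} + 2 a_{n-2} = 0,  where D(n) = (r+n)(r+n-1) + (9/2)(r+n) + (3).
  a_n = [4 a_{n-1} - 2 a_{n-2}] / D(n).
Since the indicial polynomial factors as (r - r_1)(r - r_2), D(n) = (r_1 + n - r_1)(r_1 + n - r_2) = n(n + 1/2).
Evaluating step by step (a_0 = 1):
  n = 1: D(1) = 1(1 + 1/2) = 3/2; numerator = 4(1) = 4; a_1 = (4)/(3/2) = 8/3
  n = 2: D(2) = 2(2 + 1/2) = 5; numerator = 4(8/3) - 2(1) = 26/3; a_2 = (26/3)/(5) = 26/15
  n = 3: D(3) = 3(3 + 1/2) = 21/2; numerator = 4(26/15) - 2(8/3) = 8/5; a_3 = (8/5)/(21/2) = 16/105
  n = 4: D(4) = 4(4 + 1/2) = 18; numerator = 4(16/105) - 2(26/15) = -20/7; a_4 = (-20/7)/(18) = -10/63
  n = 5: D(5) = 5(5 + 1/2) = 55/2; numerator = 4(-10/63) - 2(16/105) = -296/315; a_5 = (-296/315)/(55/2) = -592/17325
  n = 6: D(6) = 6(6 + 1/2) = 39; numerator = 4(-592/17325) - 2(-10/63) = 348/1925; a_6 = (348/1925)/(39) = 116/25025

r = -3/2; a_0 = 1; a_1 = 8/3; a_2 = 26/15; a_3 = 16/105; a_4 = -10/63; a_5 = -592/17325; a_6 = 116/25025


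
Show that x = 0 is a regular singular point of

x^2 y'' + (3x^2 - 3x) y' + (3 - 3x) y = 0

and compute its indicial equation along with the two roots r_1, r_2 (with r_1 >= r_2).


Divide by x^2 to reach normal form y'' + P_1(x) y' + P_2(x) y = 0 with P_1(x) = 3 - 3/x and P_2(x) = -3/x + 3/x^2.
x = 0 is a singular point because the y'-coefficient 3 - 3/x has a pole at x = 0 and the y-coefficient -3/x + 3/x^2 has a pole at x = 0.
It is a regular singular point because x P_1(x) = p(x) = 3x - 3 and x^2 P_2(x) = q(x) = 3 - 3x are polynomials, hence analytic at x = 0.
p(0) = -3,  q(0) = 3.
Indicial equation: r(r-1) + p(0) r + q(0) = 0, i.e. r^2 + (p(0) - 1) r + q(0) = 0, i.e. r^2 - 4 r + 3 = 0.
Discriminant: (-4)^2 - 4(3) = 4, so r = (4 ± 2)/2.
Solving: r_1 = 3, r_2 = 1.

indicial: r^2 - 4 r + 3 = 0; roots r_1 = 3, r_2 = 1


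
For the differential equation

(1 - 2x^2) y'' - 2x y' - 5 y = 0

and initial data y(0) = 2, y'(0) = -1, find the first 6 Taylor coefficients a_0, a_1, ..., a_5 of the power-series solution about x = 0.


Ansatz: y(x) = sum_{n>=0} a_n x^n, so y'(x) = sum_{n>=1} n a_n x^(n-1) and y''(x) = sum_{n>=2} n(n-1) a_n x^(n-2).
Substitute into P(x) y'' + Q(x) y' + R(x) y = 0 with P(x) = 1 - 2x^2, Q(x) = -2x, R(x) = -5, and match powers of x.
Initial conditions: a_0 = 2, a_1 = -1.
Setting the coefficient of each power of x to zero and solving order by order (substituting the coefficients already found):
  x^0: 2 a_2 - 5 a_0 = 0  ->  2 a_2 = 5 a_0 = 10  ->  a_2 = 5
  x^1: 6 a_3 - 7 a_1 = 0  ->  6 a_3 = 7 a_1 = -7  ->  a_3 = -7/6
  x^2: 12 a_4 - 13 a_2 = 0  ->  12 a_4 = 13 a_2 = 65  ->  a_4 = 65/12
  x^3: 20 a_5 - 23 a_3 = 0  ->  20 a_5 = 23 a_3 = -161/6  ->  a_5 = -161/120
Truncated series: y(x) = 2 - x + 5 x^2 - (7/6) x^3 + (65/12) x^4 - (161/120) x^5 + O(x^6).

a_0 = 2; a_1 = -1; a_2 = 5; a_3 = -7/6; a_4 = 65/12; a_5 = -161/120


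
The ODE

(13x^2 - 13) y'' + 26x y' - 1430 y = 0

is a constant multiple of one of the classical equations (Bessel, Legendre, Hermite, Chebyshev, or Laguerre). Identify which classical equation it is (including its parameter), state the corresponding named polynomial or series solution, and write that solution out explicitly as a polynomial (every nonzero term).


All three coefficients share the factor -13; dividing through by -13 gives  (1 - x^2) y'' - 2x y' + 110 y = 0.
This matches the Legendre equation (1 - x^2) y'' - 2x y' + n(n+1) y = 0 (note the -2x y' term) with n(n+1) = 110, so n = 10; the polynomial solution is P_10(x).
With y = sum_k a_k x^k, matching x^k gives (k+2)(k+1) a_{k+2} = [k(k+1) - n(n+1)] a_k = (k - 10)(k + 11) a_k. The right side vanishes at k = 10, so the series with the parity of 10 terminates at degree 10.
Standard normalization (P_n(1) = 1): leading coefficient (2n)!/(2^n (n!)^2) = 2432902008176640000/(1024*13168189440000) = 46189/256, so a_10 = 46189/256. Work downward with a_k = (k+1)(k+2) a_{k+2} / ((k - 10)(k + 11)):
  a_8 = (9)(10)(46189/256) / ((8 - 10)(8 + 11)) = (2078505/128)/(-38) = -109395/256
  a_6 = (7)(8)(-109395/256) / ((6 - 10)(6 + 11)) = (-765765/32)/(-68) = 45045/128
  a_4 = (5)(6)(45045/128) / ((4 - 10)(4 + 11)) = (675675/64)/(-90) = -15015/128
  a_2 = (3)(4)(-15015/128) / ((2 - 10)(2 + 11)) = (-45045/32)/(-104) = 3465/256
  a_0 = (1)(2)(3465/256) / ((0 - 10)(0 + 11)) = (3465/128)/(-110) = -63/256
Hence P_10(x) = 46189 x^10/256 - 109395 x^8/256 + 45045 x^6/128 - 15015 x^4/128 + 3465 x^2/256 - 63/256.

P_10(x); series = 46189 x^10/256 - 109395 x^8/256 + 45045 x^6/128 - 15015 x^4/128 + 3465 x^2/256 - 63/256


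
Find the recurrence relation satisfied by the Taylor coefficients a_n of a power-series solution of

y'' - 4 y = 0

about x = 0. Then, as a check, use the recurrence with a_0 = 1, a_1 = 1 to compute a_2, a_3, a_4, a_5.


Substitute y = sum_n a_n x^n into y'' + (const) y = 0.
y''(x) = sum_{n>=0} (n+2)(n+1) a_{n+2} x^n.
The ODE becomes sum_n [(n+2)(n+1) a_{n+2} - 4 a_n] x^n = 0.
Setting each coefficient to zero gives the recurrence:
  (n+2)(n+1) a_{n+2} - 4 a_n = 0,
  a_{n+2} = 4 / ((n+1)(n+2)) a_n.

Check with a_0 = 1, a_1 = 1 (apply the recurrence for n = 0, 1, 2, 3): a_0 = 1, a_1 = 1, a_2 = 2, a_3 = 2/3, a_4 = 2/3, a_5 = 2/15.

a_{n+2} = 4/((n+1)(n+2)) * a_n; check: a_0 = 1, a_1 = 1, a_2 = 2, a_3 = 2/3, a_4 = 2/3, a_5 = 2/15


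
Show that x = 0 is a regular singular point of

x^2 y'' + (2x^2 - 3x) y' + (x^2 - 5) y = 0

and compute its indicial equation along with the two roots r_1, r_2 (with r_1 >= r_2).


Divide by x^2 to reach normal form y'' + P_1(x) y' + P_2(x) y = 0 with P_1(x) = 2 - 3/x and P_2(x) = 1 - 5/x^2.
x = 0 is a singular point because the y'-coefficient 2 - 3/x has a pole at x = 0 and the y-coefficient 1 - 5/x^2 has a pole at x = 0.
It is a regular singular point because x P_1(x) = p(x) = 2x - 3 and x^2 P_2(x) = q(x) = x^2 - 5 are polynomials, hence analytic at x = 0.
p(0) = -3,  q(0) = -5.
Indicial equation: r(r-1) + p(0) r + q(0) = 0, i.e. r^2 + (p(0) - 1) r + q(0) = 0, i.e. r^2 - 4 r - 5 = 0.
Discriminant: (-4)^2 - 4(-5) = 36, so r = (4 ± 6)/2.
Solving: r_1 = 5, r_2 = -1.

indicial: r^2 - 4 r - 5 = 0; roots r_1 = 5, r_2 = -1


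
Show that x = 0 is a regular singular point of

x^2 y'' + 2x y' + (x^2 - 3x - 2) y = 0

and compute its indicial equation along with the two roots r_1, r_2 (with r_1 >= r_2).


Divide by x^2 to reach normal form y'' + P_1(x) y' + P_2(x) y = 0 with P_1(x) = 2/x and P_2(x) = 1 - 3/x - 2/x^2.
x = 0 is a singular point because the y'-coefficient 2/x has a pole at x = 0 and the y-coefficient 1 - 3/x - 2/x^2 has a pole at x = 0.
It is a regular singular point because x P_1(x) = p(x) = 2 and x^2 P_2(x) = q(x) = x^2 - 3x - 2 are polynomials, hence analytic at x = 0.
p(0) = 2,  q(0) = -2.
Indicial equation: r(r-1) + p(0) r + q(0) = 0, i.e. r^2 + (p(0) - 1) r + q(0) = 0, i.e. r^2 + 1 r - 2 = 0.
Discriminant: (1)^2 - 4(-2) = 9, so r = (-1 ± 3)/2.
Solving: r_1 = 1, r_2 = -2.

indicial: r^2 + 1 r - 2 = 0; roots r_1 = 1, r_2 = -2


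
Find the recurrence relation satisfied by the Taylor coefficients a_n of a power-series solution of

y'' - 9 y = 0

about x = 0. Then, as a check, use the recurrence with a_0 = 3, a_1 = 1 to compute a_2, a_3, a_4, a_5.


Substitute y = sum_n a_n x^n into y'' + (const) y = 0.
y''(x) = sum_{n>=0} (n+2)(n+1) a_{n+2} x^n.
The ODE becomes sum_n [(n+2)(n+1) a_{n+2} - 9 a_n] x^n = 0.
Setting each coefficient to zero gives the recurrence:
  (n+2)(n+1) a_{n+2} - 9 a_n = 0,
  a_{n+2} = 9 / ((n+1)(n+2)) a_n.

Check with a_0 = 3, a_1 = 1 (apply the recurrence for n = 0, 1, 2, 3): a_0 = 3, a_1 = 1, a_2 = 27/2, a_3 = 3/2, a_4 = 81/8, a_5 = 27/40.

a_{n+2} = 9/((n+1)(n+2)) * a_n; check: a_0 = 3, a_1 = 1, a_2 = 27/2, a_3 = 3/2, a_4 = 81/8, a_5 = 27/40


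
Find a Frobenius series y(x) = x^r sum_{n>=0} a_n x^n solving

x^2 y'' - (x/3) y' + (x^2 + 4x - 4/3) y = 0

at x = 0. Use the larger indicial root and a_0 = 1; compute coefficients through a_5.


Write in Frobenius form y'' + (p(x)/x) y' + (q(x)/x^2) y = 0:
  p(x) = -1/3,  q(x) = x^2 + 4x - 4/3.
Indicial equation: r(r-1) + (-1/3) r + (-4/3) = 0 -> roots r_1 = 2, r_2 = -2/3.
Take r = r_1 = 2. Let y(x) = x^r sum_{n>=0} a_n x^n with a_0 = 1.
Substitute y = x^r sum a_n x^n and match x^{r+n}. The recurrence is
  D(n) a_n + 4 a_{n-1} + 1 a_{n-2} = 0,  where D(n) = (r+n)(r+n-1) + (-1/3)(r+n) + (-4/3).
  a_n = [-4 a_{n-1} - 1 a_{n-2}] / D(n).
Since the indicial polynomial factors as (r - r_1)(r - r_2), D(n) = (r_1 + n - r_1)(r_1 + n - r_2) = n(n + 8/3).
Evaluating step by step (a_0 = 1):
  n = 1: D(1) = 1(1 + 8/3) = 11/3; numerator = -4(1) = -4; a_1 = (-4)/(11/3) = -12/11
  n = 2: D(2) = 2(2 + 8/3) = 28/3; numerator = -4(-12/11) - 1(1) = 37/11; a_2 = (37/11)/(28/3) = 111/308
  n = 3: D(3) = 3(3 + 8/3) = 17; numerator = -4(111/308) - 1(-12/11) = -27/77; a_3 = (-27/77)/(17) = -27/1309
  n = 4: D(4) = 4(4 + 8/3) = 80/3; numerator = -4(-27/1309) - 1(111/308) = -1455/5236; a_4 = (-1455/5236)/(80/3) = -873/83776
  n = 5: D(5) = 5(5 + 8/3) = 115/3; numerator = -4(-873/83776) - 1(-27/1309) = 1305/20944; a_5 = (1305/20944)/(115/3) = 783/481712

r = 2; a_0 = 1; a_1 = -12/11; a_2 = 111/308; a_3 = -27/1309; a_4 = -873/83776; a_5 = 783/481712


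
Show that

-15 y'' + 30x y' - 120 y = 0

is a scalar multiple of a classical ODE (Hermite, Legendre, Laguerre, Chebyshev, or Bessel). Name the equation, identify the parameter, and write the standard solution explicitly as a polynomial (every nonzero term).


All three coefficients share the factor -15; dividing through by -15 gives  y'' - 2x y' + 8 y = 0.
This matches the Hermite equation y'' - 2x y' + 2n y = 0 with 2n = 8, so n = 4; the polynomial solution is H_4(x).
With y = sum_k a_k x^k, matching x^k gives (k+2)(k+1) a_{k+2} = 2(k - n) a_k = 2(k - 4) a_k. The right side vanishes at k = 4, so the series with the parity of 4 terminates at degree 4.
Standard normalization: leading coefficient of H_n is 2^n, so a_4 = 2^4 = 16. Work downward with a_k = (k+1)(k+2) a_{k+2} / (2(k - n)):
  a_2 = (3)(4)(16) / (2(2 - 4)) = 192/(-4) = -48
  a_0 = (1)(2)(-48) / (2(0 - 4)) = -96/(-8) = 12
Hence H_4(x) = 16 x^4 - 48 x^2 + 12.

H_4(x); series = 16 x^4 - 48 x^2 + 12


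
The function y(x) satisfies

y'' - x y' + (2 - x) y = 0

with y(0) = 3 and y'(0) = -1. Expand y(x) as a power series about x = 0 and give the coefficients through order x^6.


Ansatz: y(x) = sum_{n>=0} a_n x^n, so y'(x) = sum_{n>=1} n a_n x^(n-1) and y''(x) = sum_{n>=2} n(n-1) a_n x^(n-2).
Substitute into P(x) y'' + Q(x) y' + R(x) y = 0 with P(x) = 1, Q(x) = -x, R(x) = 2 - x, and match powers of x.
Initial conditions: a_0 = 3, a_1 = -1.
Setting the coefficient of each power of x to zero and solving order by order (substituting the coefficients already found):
  x^0: 2 a_2 + 2 a_0 = 0  ->  2 a_2 = -2 a_0 = -6  ->  a_2 = -3
  x^1: 6 a_3 + a_1 - a_0 = 0  ->  6 a_3 = -a_1 + a_0 = 4  ->  a_3 = 2/3
  x^2: 12 a_4 - a_1 = 0  ->  12 a_4 = a_1 = -1  ->  a_4 = -1/12
  x^3: 20 a_5 - a_3 - a_2 = 0  ->  20 a_5 = a_3 + a_2 = -7/3  ->  a_5 = -7/60
  x^4: 30 a_6 - 2 a_4 - a_3 = 0  ->  30 a_6 = 2 a_4 + a_3 = 1/2  ->  a_6 = 1/60
Truncated series: y(x) = 3 - x - 3 x^2 + (2/3) x^3 - (1/12) x^4 - (7/60) x^5 + (1/60) x^6 + O(x^7).

a_0 = 3; a_1 = -1; a_2 = -3; a_3 = 2/3; a_4 = -1/12; a_5 = -7/60; a_6 = 1/60


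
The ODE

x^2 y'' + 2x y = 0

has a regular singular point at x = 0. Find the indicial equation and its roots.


Divide by x^2 to reach normal form y'' + P_1(x) y' + P_2(x) y = 0 with P_1(x) = 0 and P_2(x) = 2/x.
x = 0 is a singular point because the y-coefficient 2/x has a pole at x = 0.
It is a regular singular point because x P_1(x) = p(x) = 0 and x^2 P_2(x) = q(x) = 2x are polynomials, hence analytic at x = 0.
p(0) = 0,  q(0) = 0.
Indicial equation: r(r-1) + p(0) r + q(0) = 0, i.e. r^2 + (p(0) - 1) r + q(0) = 0, i.e. r^2 - 1 r = 0.
Discriminant: (-1)^2 - 4(0) = 1, so r = (1 ± 1)/2.
Solving: r_1 = 1, r_2 = 0.

indicial: r^2 - 1 r = 0; roots r_1 = 1, r_2 = 0


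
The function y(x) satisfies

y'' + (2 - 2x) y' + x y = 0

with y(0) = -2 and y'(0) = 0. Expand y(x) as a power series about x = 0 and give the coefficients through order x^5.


Ansatz: y(x) = sum_{n>=0} a_n x^n, so y'(x) = sum_{n>=1} n a_n x^(n-1) and y''(x) = sum_{n>=2} n(n-1) a_n x^(n-2).
Substitute into P(x) y'' + Q(x) y' + R(x) y = 0 with P(x) = 1, Q(x) = 2 - 2x, R(x) = x, and match powers of x.
Initial conditions: a_0 = -2, a_1 = 0.
Setting the coefficient of each power of x to zero and solving order by order (substituting the coefficients already found):
  x^0: 2 a_2 + 2 a_1 = 0  ->  2 a_2 = -2 a_1 = 0  ->  a_2 = 0
  x^1: 6 a_3 + 4 a_2 - 2 a_1 + a_0 = 0  ->  6 a_3 = -4 a_2 + 2 a_1 - a_0 = 2  ->  a_3 = 1/3
  x^2: 12 a_4 + 6 a_3 - 4 a_2 + a_1 = 0  ->  12 a_4 = -6 a_3 + 4 a_2 - a_1 = -2  ->  a_4 = -1/6
  x^3: 20 a_5 + 8 a_4 - 6 a_3 + a_2 = 0  ->  20 a_5 = -8 a_4 + 6 a_3 - a_2 = 10/3  ->  a_5 = 1/6
Truncated series: y(x) = -2 + (1/3) x^3 - (1/6) x^4 + (1/6) x^5 + O(x^6).

a_0 = -2; a_1 = 0; a_2 = 0; a_3 = 1/3; a_4 = -1/6; a_5 = 1/6


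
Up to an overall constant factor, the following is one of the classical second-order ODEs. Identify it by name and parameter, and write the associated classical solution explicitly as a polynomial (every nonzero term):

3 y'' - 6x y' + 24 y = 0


All three coefficients share the factor 3; dividing through by 3 gives  y'' - 2x y' + 8 y = 0.
This matches the Hermite equation y'' - 2x y' + 2n y = 0 with 2n = 8, so n = 4; the polynomial solution is H_4(x).
With y = sum_k a_k x^k, matching x^k gives (k+2)(k+1) a_{k+2} = 2(k - n) a_k = 2(k - 4) a_k. The right side vanishes at k = 4, so the series with the parity of 4 terminates at degree 4.
Standard normalization: leading coefficient of H_n is 2^n, so a_4 = 2^4 = 16. Work downward with a_k = (k+1)(k+2) a_{k+2} / (2(k - n)):
  a_2 = (3)(4)(16) / (2(2 - 4)) = 192/(-4) = -48
  a_0 = (1)(2)(-48) / (2(0 - 4)) = -96/(-8) = 12
Hence H_4(x) = 16 x^4 - 48 x^2 + 12.

H_4(x); series = 16 x^4 - 48 x^2 + 12


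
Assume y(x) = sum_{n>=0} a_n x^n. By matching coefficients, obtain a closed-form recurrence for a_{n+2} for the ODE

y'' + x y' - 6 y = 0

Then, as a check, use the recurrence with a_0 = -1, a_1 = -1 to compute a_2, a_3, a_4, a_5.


Substitute y = sum_n a_n x^n.
y''(x) has coefficient (n+2)(n+1) a_{n+2} at x^n;
x y'(x) has coefficient n a_n at x^n (shift);
-6 y(x) has coefficient -6 a_n at x^n.
Matching x^n: (n+2)(n+1) a_{n+2} + (n - 6) a_n = 0.
Thus a_{n+2} = (-n + 6) / ((n+1)(n+2)) * a_n.

Check with a_0 = -1, a_1 = -1 (apply the recurrence for n = 0, 1, 2, 3): a_0 = -1, a_1 = -1, a_2 = -3, a_3 = -5/6, a_4 = -1, a_5 = -1/8.

a_(n+2) = (-n + 6) / ((n+1)(n+2)) * a_n; check: a_0 = -1, a_1 = -1, a_2 = -3, a_3 = -5/6, a_4 = -1, a_5 = -1/8


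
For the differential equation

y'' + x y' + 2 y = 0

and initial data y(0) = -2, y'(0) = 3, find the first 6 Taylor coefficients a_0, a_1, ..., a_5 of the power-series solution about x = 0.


Ansatz: y(x) = sum_{n>=0} a_n x^n, so y'(x) = sum_{n>=1} n a_n x^(n-1) and y''(x) = sum_{n>=2} n(n-1) a_n x^(n-2).
Substitute into P(x) y'' + Q(x) y' + R(x) y = 0 with P(x) = 1, Q(x) = x, R(x) = 2, and match powers of x.
Initial conditions: a_0 = -2, a_1 = 3.
Setting the coefficient of each power of x to zero and solving order by order (substituting the coefficients already found):
  x^0: 2 a_2 + 2 a_0 = 0  ->  2 a_2 = -2 a_0 = 4  ->  a_2 = 2
  x^1: 6 a_3 + 3 a_1 = 0  ->  6 a_3 = -3 a_1 = -9  ->  a_3 = -3/2
  x^2: 12 a_4 + 4 a_2 = 0  ->  12 a_4 = -4 a_2 = -8  ->  a_4 = -2/3
  x^3: 20 a_5 + 5 a_3 = 0  ->  20 a_5 = -5 a_3 = 15/2  ->  a_5 = 3/8
Truncated series: y(x) = -2 + 3 x + 2 x^2 - (3/2) x^3 - (2/3) x^4 + (3/8) x^5 + O(x^6).

a_0 = -2; a_1 = 3; a_2 = 2; a_3 = -3/2; a_4 = -2/3; a_5 = 3/8


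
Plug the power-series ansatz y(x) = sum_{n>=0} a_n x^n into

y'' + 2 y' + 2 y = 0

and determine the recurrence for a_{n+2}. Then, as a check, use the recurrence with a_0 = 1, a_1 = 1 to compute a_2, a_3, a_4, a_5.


Substitute y = sum_n a_n x^n.
y''(x) has coefficient (n+2)(n+1) a_{n+2} at x^n;
2 y'(x) has coefficient 2 (n+1) a_{n+1} at x^n;
2 y(x) has coefficient 2 a_n at x^n.
Matching x^n: (n+2)(n+1) a_{n+2} + 2 (n+1) a_{n+1} + 2 a_n = 0.
Thus a_{n+2} = [-2 (n+1) a_{n+1} - 2 a_n] / ((n+1)(n+2)).

Check with a_0 = 1, a_1 = 1 (apply the recurrence for n = 0, 1, 2, 3): a_0 = 1, a_1 = 1, a_2 = -2, a_3 = 1, a_4 = -1/6, a_5 = -1/30.

a_(n+2) = [-2 (n+1) a_(n+1) - 2 a_n] / ((n+1)(n+2)); check: a_0 = 1, a_1 = 1, a_2 = -2, a_3 = 1, a_4 = -1/6, a_5 = -1/30


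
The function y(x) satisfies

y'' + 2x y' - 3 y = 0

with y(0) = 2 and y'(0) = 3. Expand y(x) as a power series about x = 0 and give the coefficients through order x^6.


Ansatz: y(x) = sum_{n>=0} a_n x^n, so y'(x) = sum_{n>=1} n a_n x^(n-1) and y''(x) = sum_{n>=2} n(n-1) a_n x^(n-2).
Substitute into P(x) y'' + Q(x) y' + R(x) y = 0 with P(x) = 1, Q(x) = 2x, R(x) = -3, and match powers of x.
Initial conditions: a_0 = 2, a_1 = 3.
Setting the coefficient of each power of x to zero and solving order by order (substituting the coefficients already found):
  x^0: 2 a_2 - 3 a_0 = 0  ->  2 a_2 = 3 a_0 = 6  ->  a_2 = 3
  x^1: 6 a_3 - a_1 = 0  ->  6 a_3 = a_1 = 3  ->  a_3 = 1/2
  x^2: 12 a_4 + a_2 = 0  ->  12 a_4 = -a_2 = -3  ->  a_4 = -1/4
  x^3: 20 a_5 + 3 a_3 = 0  ->  20 a_5 = -3 a_3 = -3/2  ->  a_5 = -3/40
  x^4: 30 a_6 + 5 a_4 = 0  ->  30 a_6 = -5 a_4 = 5/4  ->  a_6 = 1/24
Truncated series: y(x) = 2 + 3 x + 3 x^2 + (1/2) x^3 - (1/4) x^4 - (3/40) x^5 + (1/24) x^6 + O(x^7).

a_0 = 2; a_1 = 3; a_2 = 3; a_3 = 1/2; a_4 = -1/4; a_5 = -3/40; a_6 = 1/24


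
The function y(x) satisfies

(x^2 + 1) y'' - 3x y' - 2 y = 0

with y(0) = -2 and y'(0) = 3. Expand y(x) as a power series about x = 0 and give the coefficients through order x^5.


Ansatz: y(x) = sum_{n>=0} a_n x^n, so y'(x) = sum_{n>=1} n a_n x^(n-1) and y''(x) = sum_{n>=2} n(n-1) a_n x^(n-2).
Substitute into P(x) y'' + Q(x) y' + R(x) y = 0 with P(x) = x^2 + 1, Q(x) = -3x, R(x) = -2, and match powers of x.
Initial conditions: a_0 = -2, a_1 = 3.
Setting the coefficient of each power of x to zero and solving order by order (substituting the coefficients already found):
  x^0: 2 a_2 - 2 a_0 = 0  ->  2 a_2 = 2 a_0 = -4  ->  a_2 = -2
  x^1: 6 a_3 - 5 a_1 = 0  ->  6 a_3 = 5 a_1 = 15  ->  a_3 = 5/2
  x^2: 12 a_4 - 6 a_2 = 0  ->  12 a_4 = 6 a_2 = -12  ->  a_4 = -1
  x^3: 20 a_5 - 5 a_3 = 0  ->  20 a_5 = 5 a_3 = 25/2  ->  a_5 = 5/8
Truncated series: y(x) = -2 + 3 x - 2 x^2 + (5/2) x^3 - x^4 + (5/8) x^5 + O(x^6).

a_0 = -2; a_1 = 3; a_2 = -2; a_3 = 5/2; a_4 = -1; a_5 = 5/8


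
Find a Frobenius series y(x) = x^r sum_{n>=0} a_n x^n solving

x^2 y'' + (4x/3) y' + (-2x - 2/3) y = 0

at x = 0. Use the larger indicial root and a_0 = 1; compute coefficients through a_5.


Write in Frobenius form y'' + (p(x)/x) y' + (q(x)/x^2) y = 0:
  p(x) = 4/3,  q(x) = -2x - 2/3.
Indicial equation: r(r-1) + (4/3) r + (-2/3) = 0 -> roots r_1 = 2/3, r_2 = -1.
Take r = r_1 = 2/3. Let y(x) = x^r sum_{n>=0} a_n x^n with a_0 = 1.
Substitute y = x^r sum a_n x^n and match x^{r+n}. The recurrence is
  D(n) a_n - 2 a_{n-1} = 0,  where D(n) = (r+n)(r+n-1) + (4/3)(r+n) + (-2/3).
  a_n = 2 / D(n) * a_{n-1}.
Since the indicial polynomial factors as (r - r_1)(r - r_2), D(n) = (r_1 + n - r_1)(r_1 + n - r_2) = n(n + 5/3).
Evaluating step by step (a_0 = 1):
  n = 1: D(1) = 1(1 + 5/3) = 8/3; numerator = 2(1) = 2; a_1 = (2)/(8/3) = 3/4
  n = 2: D(2) = 2(2 + 5/3) = 22/3; numerator = 2(3/4) = 3/2; a_2 = (3/2)/(22/3) = 9/44
  n = 3: D(3) = 3(3 + 5/3) = 14; numerator = 2(9/44) = 9/22; a_3 = (9/22)/(14) = 9/308
  n = 4: D(4) = 4(4 + 5/3) = 68/3; numerator = 2(9/308) = 9/154; a_4 = (9/154)/(68/3) = 27/10472
  n = 5: D(5) = 5(5 + 5/3) = 100/3; numerator = 2(27/10472) = 27/5236; a_5 = (27/5236)/(100/3) = 81/523600

r = 2/3; a_0 = 1; a_1 = 3/4; a_2 = 9/44; a_3 = 9/308; a_4 = 27/10472; a_5 = 81/523600


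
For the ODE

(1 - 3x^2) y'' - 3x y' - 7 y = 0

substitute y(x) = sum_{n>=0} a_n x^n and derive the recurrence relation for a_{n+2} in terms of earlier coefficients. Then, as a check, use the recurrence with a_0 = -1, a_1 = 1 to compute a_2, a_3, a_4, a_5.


Substitute y = sum_n a_n x^n.
(1 - 3 x^2) y'' contributes (n+2)(n+1) a_{n+2} - 3 n(n-1) a_n at x^n.
-3 x y'(x) contributes -3 n a_n at x^n.
-7 y(x) contributes -7 a_n at x^n.
Matching x^n: (n+2)(n+1) a_{n+2} + (-3 n(n-1) - 3 n - 7) a_n = 0.
Thus a_{n+2} = (3 n(n-1) + 3 n + 7) / ((n+1)(n+2)) * a_n.

Check with a_0 = -1, a_1 = 1 (apply the recurrence for n = 0, 1, 2, 3): a_0 = -1, a_1 = 1, a_2 = -7/2, a_3 = 5/3, a_4 = -133/24, a_5 = 17/6.

a_(n+2) = (3 n(n-1) + 3 n + 7) / ((n+1)(n+2)) * a_n; check: a_0 = -1, a_1 = 1, a_2 = -7/2, a_3 = 5/3, a_4 = -133/24, a_5 = 17/6


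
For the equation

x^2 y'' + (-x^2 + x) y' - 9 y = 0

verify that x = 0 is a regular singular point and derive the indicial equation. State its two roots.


Divide by x^2 to reach normal form y'' + P_1(x) y' + P_2(x) y = 0 with P_1(x) = -1 + 1/x and P_2(x) = -9/x^2.
x = 0 is a singular point because the y'-coefficient -1 + 1/x has a pole at x = 0 and the y-coefficient -9/x^2 has a pole at x = 0.
It is a regular singular point because x P_1(x) = p(x) = 1 - x and x^2 P_2(x) = q(x) = -9 are polynomials, hence analytic at x = 0.
p(0) = 1,  q(0) = -9.
Indicial equation: r(r-1) + p(0) r + q(0) = 0, i.e. r^2 + (p(0) - 1) r + q(0) = 0, i.e. r^2 - 9 = 0.
Discriminant: (0)^2 - 4(-9) = 36, so r = (0 ± 6)/2.
Solving: r_1 = 3, r_2 = -3.

indicial: r^2 - 9 = 0; roots r_1 = 3, r_2 = -3


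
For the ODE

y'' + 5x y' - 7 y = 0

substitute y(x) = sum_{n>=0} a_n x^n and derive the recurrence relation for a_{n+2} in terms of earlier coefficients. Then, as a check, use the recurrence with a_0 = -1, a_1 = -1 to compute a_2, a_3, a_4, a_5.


Substitute y = sum_n a_n x^n.
y''(x) has coefficient (n+2)(n+1) a_{n+2} at x^n;
5 x y'(x) has coefficient 5 n a_n at x^n (shift);
-7 y(x) has coefficient -7 a_n at x^n.
Matching x^n: (n+2)(n+1) a_{n+2} + (5n - 7) a_n = 0.
Thus a_{n+2} = (-5n + 7) / ((n+1)(n+2)) * a_n.

Check with a_0 = -1, a_1 = -1 (apply the recurrence for n = 0, 1, 2, 3): a_0 = -1, a_1 = -1, a_2 = -7/2, a_3 = -1/3, a_4 = 7/8, a_5 = 2/15.

a_(n+2) = (-5n + 7) / ((n+1)(n+2)) * a_n; check: a_0 = -1, a_1 = -1, a_2 = -7/2, a_3 = -1/3, a_4 = 7/8, a_5 = 2/15


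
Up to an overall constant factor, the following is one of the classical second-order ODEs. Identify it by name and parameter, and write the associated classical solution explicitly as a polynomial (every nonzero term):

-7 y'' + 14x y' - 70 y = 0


All three coefficients share the factor -7; dividing through by -7 gives  y'' - 2x y' + 10 y = 0.
This matches the Hermite equation y'' - 2x y' + 2n y = 0 with 2n = 10, so n = 5; the polynomial solution is H_5(x).
With y = sum_k a_k x^k, matching x^k gives (k+2)(k+1) a_{k+2} = 2(k - n) a_k = 2(k - 5) a_k. The right side vanishes at k = 5, so the series with the parity of 5 terminates at degree 5.
Standard normalization: leading coefficient of H_n is 2^n, so a_5 = 2^5 = 32. Work downward with a_k = (k+1)(k+2) a_{k+2} / (2(k - n)):
  a_3 = (4)(5)(32) / (2(3 - 5)) = 640/(-4) = -160
  a_1 = (2)(3)(-160) / (2(1 - 5)) = -960/(-8) = 120
Hence H_5(x) = 32 x^5 - 160 x^3 + 120 x.

H_5(x); series = 32 x^5 - 160 x^3 + 120 x


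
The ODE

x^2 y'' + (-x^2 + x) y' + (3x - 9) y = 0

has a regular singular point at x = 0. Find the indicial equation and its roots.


Divide by x^2 to reach normal form y'' + P_1(x) y' + P_2(x) y = 0 with P_1(x) = -1 + 1/x and P_2(x) = 3/x - 9/x^2.
x = 0 is a singular point because the y'-coefficient -1 + 1/x has a pole at x = 0 and the y-coefficient 3/x - 9/x^2 has a pole at x = 0.
It is a regular singular point because x P_1(x) = p(x) = 1 - x and x^2 P_2(x) = q(x) = 3x - 9 are polynomials, hence analytic at x = 0.
p(0) = 1,  q(0) = -9.
Indicial equation: r(r-1) + p(0) r + q(0) = 0, i.e. r^2 + (p(0) - 1) r + q(0) = 0, i.e. r^2 - 9 = 0.
Discriminant: (0)^2 - 4(-9) = 36, so r = (0 ± 6)/2.
Solving: r_1 = 3, r_2 = -3.

indicial: r^2 - 9 = 0; roots r_1 = 3, r_2 = -3


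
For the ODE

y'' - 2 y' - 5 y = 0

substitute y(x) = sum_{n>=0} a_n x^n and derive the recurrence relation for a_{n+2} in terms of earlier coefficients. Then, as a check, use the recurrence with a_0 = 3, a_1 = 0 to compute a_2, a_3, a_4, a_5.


Substitute y = sum_n a_n x^n.
y''(x) has coefficient (n+2)(n+1) a_{n+2} at x^n;
-2 y'(x) has coefficient -2 (n+1) a_{n+1} at x^n;
-5 y(x) has coefficient -5 a_n at x^n.
Matching x^n: (n+2)(n+1) a_{n+2} - 2 (n+1) a_{n+1} - 5 a_n = 0.
Thus a_{n+2} = [2 (n+1) a_{n+1} + 5 a_n] / ((n+1)(n+2)).

Check with a_0 = 3, a_1 = 0 (apply the recurrence for n = 0, 1, 2, 3): a_0 = 3, a_1 = 0, a_2 = 15/2, a_3 = 5, a_4 = 45/8, a_5 = 7/2.

a_(n+2) = [2 (n+1) a_(n+1) + 5 a_n] / ((n+1)(n+2)); check: a_0 = 3, a_1 = 0, a_2 = 15/2, a_3 = 5, a_4 = 45/8, a_5 = 7/2
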